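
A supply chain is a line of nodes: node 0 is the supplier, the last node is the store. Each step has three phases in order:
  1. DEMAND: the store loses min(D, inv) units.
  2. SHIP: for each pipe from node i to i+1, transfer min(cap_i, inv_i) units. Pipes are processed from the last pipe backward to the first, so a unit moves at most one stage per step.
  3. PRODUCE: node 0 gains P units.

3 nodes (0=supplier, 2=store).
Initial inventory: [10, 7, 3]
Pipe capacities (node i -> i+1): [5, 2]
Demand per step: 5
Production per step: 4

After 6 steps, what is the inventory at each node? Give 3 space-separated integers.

Step 1: demand=5,sold=3 ship[1->2]=2 ship[0->1]=5 prod=4 -> inv=[9 10 2]
Step 2: demand=5,sold=2 ship[1->2]=2 ship[0->1]=5 prod=4 -> inv=[8 13 2]
Step 3: demand=5,sold=2 ship[1->2]=2 ship[0->1]=5 prod=4 -> inv=[7 16 2]
Step 4: demand=5,sold=2 ship[1->2]=2 ship[0->1]=5 prod=4 -> inv=[6 19 2]
Step 5: demand=5,sold=2 ship[1->2]=2 ship[0->1]=5 prod=4 -> inv=[5 22 2]
Step 6: demand=5,sold=2 ship[1->2]=2 ship[0->1]=5 prod=4 -> inv=[4 25 2]

4 25 2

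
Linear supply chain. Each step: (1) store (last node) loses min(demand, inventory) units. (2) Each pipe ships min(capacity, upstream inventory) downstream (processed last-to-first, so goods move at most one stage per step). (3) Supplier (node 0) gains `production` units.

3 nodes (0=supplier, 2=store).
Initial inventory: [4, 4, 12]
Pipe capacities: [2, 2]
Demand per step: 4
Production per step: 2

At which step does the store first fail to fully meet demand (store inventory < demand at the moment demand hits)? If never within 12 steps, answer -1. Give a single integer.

Step 1: demand=4,sold=4 ship[1->2]=2 ship[0->1]=2 prod=2 -> [4 4 10]
Step 2: demand=4,sold=4 ship[1->2]=2 ship[0->1]=2 prod=2 -> [4 4 8]
Step 3: demand=4,sold=4 ship[1->2]=2 ship[0->1]=2 prod=2 -> [4 4 6]
Step 4: demand=4,sold=4 ship[1->2]=2 ship[0->1]=2 prod=2 -> [4 4 4]
Step 5: demand=4,sold=4 ship[1->2]=2 ship[0->1]=2 prod=2 -> [4 4 2]
Step 6: demand=4,sold=2 ship[1->2]=2 ship[0->1]=2 prod=2 -> [4 4 2]
Step 7: demand=4,sold=2 ship[1->2]=2 ship[0->1]=2 prod=2 -> [4 4 2]
Step 8: demand=4,sold=2 ship[1->2]=2 ship[0->1]=2 prod=2 -> [4 4 2]
Step 9: demand=4,sold=2 ship[1->2]=2 ship[0->1]=2 prod=2 -> [4 4 2]
Step 10: demand=4,sold=2 ship[1->2]=2 ship[0->1]=2 prod=2 -> [4 4 2]
Step 11: demand=4,sold=2 ship[1->2]=2 ship[0->1]=2 prod=2 -> [4 4 2]
Step 12: demand=4,sold=2 ship[1->2]=2 ship[0->1]=2 prod=2 -> [4 4 2]
First stockout at step 6

6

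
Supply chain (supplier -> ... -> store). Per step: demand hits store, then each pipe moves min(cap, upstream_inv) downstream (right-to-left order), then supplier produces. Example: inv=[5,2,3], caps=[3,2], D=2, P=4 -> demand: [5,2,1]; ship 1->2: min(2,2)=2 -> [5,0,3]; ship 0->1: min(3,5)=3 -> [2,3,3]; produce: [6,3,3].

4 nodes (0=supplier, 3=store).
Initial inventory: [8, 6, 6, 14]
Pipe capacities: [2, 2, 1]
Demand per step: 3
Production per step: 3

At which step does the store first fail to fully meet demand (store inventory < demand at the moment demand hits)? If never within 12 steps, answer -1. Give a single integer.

Step 1: demand=3,sold=3 ship[2->3]=1 ship[1->2]=2 ship[0->1]=2 prod=3 -> [9 6 7 12]
Step 2: demand=3,sold=3 ship[2->3]=1 ship[1->2]=2 ship[0->1]=2 prod=3 -> [10 6 8 10]
Step 3: demand=3,sold=3 ship[2->3]=1 ship[1->2]=2 ship[0->1]=2 prod=3 -> [11 6 9 8]
Step 4: demand=3,sold=3 ship[2->3]=1 ship[1->2]=2 ship[0->1]=2 prod=3 -> [12 6 10 6]
Step 5: demand=3,sold=3 ship[2->3]=1 ship[1->2]=2 ship[0->1]=2 prod=3 -> [13 6 11 4]
Step 6: demand=3,sold=3 ship[2->3]=1 ship[1->2]=2 ship[0->1]=2 prod=3 -> [14 6 12 2]
Step 7: demand=3,sold=2 ship[2->3]=1 ship[1->2]=2 ship[0->1]=2 prod=3 -> [15 6 13 1]
Step 8: demand=3,sold=1 ship[2->3]=1 ship[1->2]=2 ship[0->1]=2 prod=3 -> [16 6 14 1]
Step 9: demand=3,sold=1 ship[2->3]=1 ship[1->2]=2 ship[0->1]=2 prod=3 -> [17 6 15 1]
Step 10: demand=3,sold=1 ship[2->3]=1 ship[1->2]=2 ship[0->1]=2 prod=3 -> [18 6 16 1]
Step 11: demand=3,sold=1 ship[2->3]=1 ship[1->2]=2 ship[0->1]=2 prod=3 -> [19 6 17 1]
Step 12: demand=3,sold=1 ship[2->3]=1 ship[1->2]=2 ship[0->1]=2 prod=3 -> [20 6 18 1]
First stockout at step 7

7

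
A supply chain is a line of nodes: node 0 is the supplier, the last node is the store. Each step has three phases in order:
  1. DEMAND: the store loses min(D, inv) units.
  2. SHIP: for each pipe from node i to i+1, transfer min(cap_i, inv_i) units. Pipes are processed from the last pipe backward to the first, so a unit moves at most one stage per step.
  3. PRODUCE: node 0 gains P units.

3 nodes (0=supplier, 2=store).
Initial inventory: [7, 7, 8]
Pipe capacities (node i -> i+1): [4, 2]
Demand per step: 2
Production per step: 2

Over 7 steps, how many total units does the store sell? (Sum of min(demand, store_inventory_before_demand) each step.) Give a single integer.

Answer: 14

Derivation:
Step 1: sold=2 (running total=2) -> [5 9 8]
Step 2: sold=2 (running total=4) -> [3 11 8]
Step 3: sold=2 (running total=6) -> [2 12 8]
Step 4: sold=2 (running total=8) -> [2 12 8]
Step 5: sold=2 (running total=10) -> [2 12 8]
Step 6: sold=2 (running total=12) -> [2 12 8]
Step 7: sold=2 (running total=14) -> [2 12 8]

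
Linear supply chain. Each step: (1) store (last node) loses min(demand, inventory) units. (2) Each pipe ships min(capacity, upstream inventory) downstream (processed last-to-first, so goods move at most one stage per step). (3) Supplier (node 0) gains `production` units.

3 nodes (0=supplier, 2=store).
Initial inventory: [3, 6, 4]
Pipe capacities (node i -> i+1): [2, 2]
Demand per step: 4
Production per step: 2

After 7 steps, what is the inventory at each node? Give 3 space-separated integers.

Step 1: demand=4,sold=4 ship[1->2]=2 ship[0->1]=2 prod=2 -> inv=[3 6 2]
Step 2: demand=4,sold=2 ship[1->2]=2 ship[0->1]=2 prod=2 -> inv=[3 6 2]
Step 3: demand=4,sold=2 ship[1->2]=2 ship[0->1]=2 prod=2 -> inv=[3 6 2]
Step 4: demand=4,sold=2 ship[1->2]=2 ship[0->1]=2 prod=2 -> inv=[3 6 2]
Step 5: demand=4,sold=2 ship[1->2]=2 ship[0->1]=2 prod=2 -> inv=[3 6 2]
Step 6: demand=4,sold=2 ship[1->2]=2 ship[0->1]=2 prod=2 -> inv=[3 6 2]
Step 7: demand=4,sold=2 ship[1->2]=2 ship[0->1]=2 prod=2 -> inv=[3 6 2]

3 6 2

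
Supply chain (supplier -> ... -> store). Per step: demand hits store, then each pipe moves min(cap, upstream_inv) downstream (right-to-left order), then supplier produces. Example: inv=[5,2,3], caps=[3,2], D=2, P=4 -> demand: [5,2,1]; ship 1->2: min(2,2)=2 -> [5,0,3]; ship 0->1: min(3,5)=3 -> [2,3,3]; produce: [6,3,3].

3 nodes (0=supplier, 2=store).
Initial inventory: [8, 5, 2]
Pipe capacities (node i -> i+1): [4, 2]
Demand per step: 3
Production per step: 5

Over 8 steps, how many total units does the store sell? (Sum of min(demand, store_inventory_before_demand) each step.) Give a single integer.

Step 1: sold=2 (running total=2) -> [9 7 2]
Step 2: sold=2 (running total=4) -> [10 9 2]
Step 3: sold=2 (running total=6) -> [11 11 2]
Step 4: sold=2 (running total=8) -> [12 13 2]
Step 5: sold=2 (running total=10) -> [13 15 2]
Step 6: sold=2 (running total=12) -> [14 17 2]
Step 7: sold=2 (running total=14) -> [15 19 2]
Step 8: sold=2 (running total=16) -> [16 21 2]

Answer: 16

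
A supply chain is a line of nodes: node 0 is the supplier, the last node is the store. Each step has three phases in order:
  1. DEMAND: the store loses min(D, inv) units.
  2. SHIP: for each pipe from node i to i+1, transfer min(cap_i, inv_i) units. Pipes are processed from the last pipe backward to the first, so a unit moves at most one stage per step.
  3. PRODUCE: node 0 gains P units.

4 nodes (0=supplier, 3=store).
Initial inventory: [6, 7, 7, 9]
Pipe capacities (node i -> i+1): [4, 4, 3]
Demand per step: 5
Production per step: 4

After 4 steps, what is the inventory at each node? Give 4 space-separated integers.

Step 1: demand=5,sold=5 ship[2->3]=3 ship[1->2]=4 ship[0->1]=4 prod=4 -> inv=[6 7 8 7]
Step 2: demand=5,sold=5 ship[2->3]=3 ship[1->2]=4 ship[0->1]=4 prod=4 -> inv=[6 7 9 5]
Step 3: demand=5,sold=5 ship[2->3]=3 ship[1->2]=4 ship[0->1]=4 prod=4 -> inv=[6 7 10 3]
Step 4: demand=5,sold=3 ship[2->3]=3 ship[1->2]=4 ship[0->1]=4 prod=4 -> inv=[6 7 11 3]

6 7 11 3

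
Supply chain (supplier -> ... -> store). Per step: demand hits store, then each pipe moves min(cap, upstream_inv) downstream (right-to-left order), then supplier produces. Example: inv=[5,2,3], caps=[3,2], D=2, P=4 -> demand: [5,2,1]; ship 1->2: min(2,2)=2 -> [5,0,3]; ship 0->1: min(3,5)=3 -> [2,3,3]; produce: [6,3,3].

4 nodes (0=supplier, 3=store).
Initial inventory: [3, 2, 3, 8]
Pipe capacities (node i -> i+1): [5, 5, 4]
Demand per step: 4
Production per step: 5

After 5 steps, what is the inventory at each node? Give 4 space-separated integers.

Step 1: demand=4,sold=4 ship[2->3]=3 ship[1->2]=2 ship[0->1]=3 prod=5 -> inv=[5 3 2 7]
Step 2: demand=4,sold=4 ship[2->3]=2 ship[1->2]=3 ship[0->1]=5 prod=5 -> inv=[5 5 3 5]
Step 3: demand=4,sold=4 ship[2->3]=3 ship[1->2]=5 ship[0->1]=5 prod=5 -> inv=[5 5 5 4]
Step 4: demand=4,sold=4 ship[2->3]=4 ship[1->2]=5 ship[0->1]=5 prod=5 -> inv=[5 5 6 4]
Step 5: demand=4,sold=4 ship[2->3]=4 ship[1->2]=5 ship[0->1]=5 prod=5 -> inv=[5 5 7 4]

5 5 7 4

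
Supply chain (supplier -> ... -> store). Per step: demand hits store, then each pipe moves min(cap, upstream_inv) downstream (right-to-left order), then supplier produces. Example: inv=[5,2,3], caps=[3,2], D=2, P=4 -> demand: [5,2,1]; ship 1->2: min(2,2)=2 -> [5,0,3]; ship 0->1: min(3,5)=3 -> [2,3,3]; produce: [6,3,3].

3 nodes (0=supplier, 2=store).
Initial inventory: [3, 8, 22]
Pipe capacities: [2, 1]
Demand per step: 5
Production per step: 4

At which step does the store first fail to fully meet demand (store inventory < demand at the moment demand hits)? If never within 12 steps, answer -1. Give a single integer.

Step 1: demand=5,sold=5 ship[1->2]=1 ship[0->1]=2 prod=4 -> [5 9 18]
Step 2: demand=5,sold=5 ship[1->2]=1 ship[0->1]=2 prod=4 -> [7 10 14]
Step 3: demand=5,sold=5 ship[1->2]=1 ship[0->1]=2 prod=4 -> [9 11 10]
Step 4: demand=5,sold=5 ship[1->2]=1 ship[0->1]=2 prod=4 -> [11 12 6]
Step 5: demand=5,sold=5 ship[1->2]=1 ship[0->1]=2 prod=4 -> [13 13 2]
Step 6: demand=5,sold=2 ship[1->2]=1 ship[0->1]=2 prod=4 -> [15 14 1]
Step 7: demand=5,sold=1 ship[1->2]=1 ship[0->1]=2 prod=4 -> [17 15 1]
Step 8: demand=5,sold=1 ship[1->2]=1 ship[0->1]=2 prod=4 -> [19 16 1]
Step 9: demand=5,sold=1 ship[1->2]=1 ship[0->1]=2 prod=4 -> [21 17 1]
Step 10: demand=5,sold=1 ship[1->2]=1 ship[0->1]=2 prod=4 -> [23 18 1]
Step 11: demand=5,sold=1 ship[1->2]=1 ship[0->1]=2 prod=4 -> [25 19 1]
Step 12: demand=5,sold=1 ship[1->2]=1 ship[0->1]=2 prod=4 -> [27 20 1]
First stockout at step 6

6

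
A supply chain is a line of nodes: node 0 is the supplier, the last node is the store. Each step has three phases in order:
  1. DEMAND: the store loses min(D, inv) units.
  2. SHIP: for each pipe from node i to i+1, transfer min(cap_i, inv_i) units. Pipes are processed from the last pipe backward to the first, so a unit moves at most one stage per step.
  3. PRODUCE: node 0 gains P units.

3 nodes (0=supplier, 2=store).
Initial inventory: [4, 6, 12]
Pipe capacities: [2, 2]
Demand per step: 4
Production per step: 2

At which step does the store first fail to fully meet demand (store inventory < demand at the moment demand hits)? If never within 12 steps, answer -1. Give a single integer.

Step 1: demand=4,sold=4 ship[1->2]=2 ship[0->1]=2 prod=2 -> [4 6 10]
Step 2: demand=4,sold=4 ship[1->2]=2 ship[0->1]=2 prod=2 -> [4 6 8]
Step 3: demand=4,sold=4 ship[1->2]=2 ship[0->1]=2 prod=2 -> [4 6 6]
Step 4: demand=4,sold=4 ship[1->2]=2 ship[0->1]=2 prod=2 -> [4 6 4]
Step 5: demand=4,sold=4 ship[1->2]=2 ship[0->1]=2 prod=2 -> [4 6 2]
Step 6: demand=4,sold=2 ship[1->2]=2 ship[0->1]=2 prod=2 -> [4 6 2]
Step 7: demand=4,sold=2 ship[1->2]=2 ship[0->1]=2 prod=2 -> [4 6 2]
Step 8: demand=4,sold=2 ship[1->2]=2 ship[0->1]=2 prod=2 -> [4 6 2]
Step 9: demand=4,sold=2 ship[1->2]=2 ship[0->1]=2 prod=2 -> [4 6 2]
Step 10: demand=4,sold=2 ship[1->2]=2 ship[0->1]=2 prod=2 -> [4 6 2]
Step 11: demand=4,sold=2 ship[1->2]=2 ship[0->1]=2 prod=2 -> [4 6 2]
Step 12: demand=4,sold=2 ship[1->2]=2 ship[0->1]=2 prod=2 -> [4 6 2]
First stockout at step 6

6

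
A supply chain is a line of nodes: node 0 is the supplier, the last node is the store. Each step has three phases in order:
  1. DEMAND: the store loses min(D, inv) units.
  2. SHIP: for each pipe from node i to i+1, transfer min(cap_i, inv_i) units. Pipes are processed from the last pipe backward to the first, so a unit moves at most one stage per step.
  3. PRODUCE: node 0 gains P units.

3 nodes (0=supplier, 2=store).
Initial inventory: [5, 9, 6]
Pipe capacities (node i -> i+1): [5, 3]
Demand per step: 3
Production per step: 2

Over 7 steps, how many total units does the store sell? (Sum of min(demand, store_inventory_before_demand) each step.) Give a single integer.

Answer: 21

Derivation:
Step 1: sold=3 (running total=3) -> [2 11 6]
Step 2: sold=3 (running total=6) -> [2 10 6]
Step 3: sold=3 (running total=9) -> [2 9 6]
Step 4: sold=3 (running total=12) -> [2 8 6]
Step 5: sold=3 (running total=15) -> [2 7 6]
Step 6: sold=3 (running total=18) -> [2 6 6]
Step 7: sold=3 (running total=21) -> [2 5 6]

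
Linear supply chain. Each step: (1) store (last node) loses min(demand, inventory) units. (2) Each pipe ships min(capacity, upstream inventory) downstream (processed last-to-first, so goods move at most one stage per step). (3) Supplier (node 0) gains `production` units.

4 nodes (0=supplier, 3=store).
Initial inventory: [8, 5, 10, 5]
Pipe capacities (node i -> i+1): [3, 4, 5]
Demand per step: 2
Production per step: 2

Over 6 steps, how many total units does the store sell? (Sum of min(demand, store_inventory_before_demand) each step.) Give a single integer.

Answer: 12

Derivation:
Step 1: sold=2 (running total=2) -> [7 4 9 8]
Step 2: sold=2 (running total=4) -> [6 3 8 11]
Step 3: sold=2 (running total=6) -> [5 3 6 14]
Step 4: sold=2 (running total=8) -> [4 3 4 17]
Step 5: sold=2 (running total=10) -> [3 3 3 19]
Step 6: sold=2 (running total=12) -> [2 3 3 20]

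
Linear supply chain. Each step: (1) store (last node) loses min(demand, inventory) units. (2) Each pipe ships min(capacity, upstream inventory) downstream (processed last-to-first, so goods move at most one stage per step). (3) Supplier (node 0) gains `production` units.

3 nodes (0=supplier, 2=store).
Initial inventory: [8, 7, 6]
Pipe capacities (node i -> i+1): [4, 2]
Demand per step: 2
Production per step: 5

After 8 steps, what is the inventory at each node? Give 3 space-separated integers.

Step 1: demand=2,sold=2 ship[1->2]=2 ship[0->1]=4 prod=5 -> inv=[9 9 6]
Step 2: demand=2,sold=2 ship[1->2]=2 ship[0->1]=4 prod=5 -> inv=[10 11 6]
Step 3: demand=2,sold=2 ship[1->2]=2 ship[0->1]=4 prod=5 -> inv=[11 13 6]
Step 4: demand=2,sold=2 ship[1->2]=2 ship[0->1]=4 prod=5 -> inv=[12 15 6]
Step 5: demand=2,sold=2 ship[1->2]=2 ship[0->1]=4 prod=5 -> inv=[13 17 6]
Step 6: demand=2,sold=2 ship[1->2]=2 ship[0->1]=4 prod=5 -> inv=[14 19 6]
Step 7: demand=2,sold=2 ship[1->2]=2 ship[0->1]=4 prod=5 -> inv=[15 21 6]
Step 8: demand=2,sold=2 ship[1->2]=2 ship[0->1]=4 prod=5 -> inv=[16 23 6]

16 23 6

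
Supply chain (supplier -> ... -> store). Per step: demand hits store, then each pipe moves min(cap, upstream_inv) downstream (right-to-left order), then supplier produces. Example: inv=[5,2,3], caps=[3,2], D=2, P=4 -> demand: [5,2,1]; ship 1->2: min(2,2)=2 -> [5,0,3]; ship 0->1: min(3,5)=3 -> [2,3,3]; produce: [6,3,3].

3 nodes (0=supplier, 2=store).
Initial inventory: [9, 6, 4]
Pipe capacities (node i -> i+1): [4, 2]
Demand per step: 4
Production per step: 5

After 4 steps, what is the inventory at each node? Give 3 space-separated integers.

Step 1: demand=4,sold=4 ship[1->2]=2 ship[0->1]=4 prod=5 -> inv=[10 8 2]
Step 2: demand=4,sold=2 ship[1->2]=2 ship[0->1]=4 prod=5 -> inv=[11 10 2]
Step 3: demand=4,sold=2 ship[1->2]=2 ship[0->1]=4 prod=5 -> inv=[12 12 2]
Step 4: demand=4,sold=2 ship[1->2]=2 ship[0->1]=4 prod=5 -> inv=[13 14 2]

13 14 2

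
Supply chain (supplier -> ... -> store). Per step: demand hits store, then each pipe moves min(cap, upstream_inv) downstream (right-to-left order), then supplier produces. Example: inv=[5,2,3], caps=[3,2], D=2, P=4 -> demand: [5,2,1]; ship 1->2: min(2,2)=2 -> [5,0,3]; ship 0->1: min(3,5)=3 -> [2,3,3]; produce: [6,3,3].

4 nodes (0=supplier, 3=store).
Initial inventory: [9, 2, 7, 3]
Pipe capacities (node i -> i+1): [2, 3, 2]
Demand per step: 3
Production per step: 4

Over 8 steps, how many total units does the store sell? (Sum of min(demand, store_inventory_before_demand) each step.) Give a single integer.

Answer: 17

Derivation:
Step 1: sold=3 (running total=3) -> [11 2 7 2]
Step 2: sold=2 (running total=5) -> [13 2 7 2]
Step 3: sold=2 (running total=7) -> [15 2 7 2]
Step 4: sold=2 (running total=9) -> [17 2 7 2]
Step 5: sold=2 (running total=11) -> [19 2 7 2]
Step 6: sold=2 (running total=13) -> [21 2 7 2]
Step 7: sold=2 (running total=15) -> [23 2 7 2]
Step 8: sold=2 (running total=17) -> [25 2 7 2]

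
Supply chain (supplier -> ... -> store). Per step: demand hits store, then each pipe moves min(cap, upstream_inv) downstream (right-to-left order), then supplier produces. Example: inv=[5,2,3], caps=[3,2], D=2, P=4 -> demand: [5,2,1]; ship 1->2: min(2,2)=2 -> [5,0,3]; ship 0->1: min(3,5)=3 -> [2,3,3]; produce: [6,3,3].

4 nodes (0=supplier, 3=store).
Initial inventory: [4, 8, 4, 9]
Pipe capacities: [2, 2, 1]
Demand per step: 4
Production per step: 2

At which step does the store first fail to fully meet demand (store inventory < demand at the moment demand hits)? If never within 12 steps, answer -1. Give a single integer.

Step 1: demand=4,sold=4 ship[2->3]=1 ship[1->2]=2 ship[0->1]=2 prod=2 -> [4 8 5 6]
Step 2: demand=4,sold=4 ship[2->3]=1 ship[1->2]=2 ship[0->1]=2 prod=2 -> [4 8 6 3]
Step 3: demand=4,sold=3 ship[2->3]=1 ship[1->2]=2 ship[0->1]=2 prod=2 -> [4 8 7 1]
Step 4: demand=4,sold=1 ship[2->3]=1 ship[1->2]=2 ship[0->1]=2 prod=2 -> [4 8 8 1]
Step 5: demand=4,sold=1 ship[2->3]=1 ship[1->2]=2 ship[0->1]=2 prod=2 -> [4 8 9 1]
Step 6: demand=4,sold=1 ship[2->3]=1 ship[1->2]=2 ship[0->1]=2 prod=2 -> [4 8 10 1]
Step 7: demand=4,sold=1 ship[2->3]=1 ship[1->2]=2 ship[0->1]=2 prod=2 -> [4 8 11 1]
Step 8: demand=4,sold=1 ship[2->3]=1 ship[1->2]=2 ship[0->1]=2 prod=2 -> [4 8 12 1]
Step 9: demand=4,sold=1 ship[2->3]=1 ship[1->2]=2 ship[0->1]=2 prod=2 -> [4 8 13 1]
Step 10: demand=4,sold=1 ship[2->3]=1 ship[1->2]=2 ship[0->1]=2 prod=2 -> [4 8 14 1]
Step 11: demand=4,sold=1 ship[2->3]=1 ship[1->2]=2 ship[0->1]=2 prod=2 -> [4 8 15 1]
Step 12: demand=4,sold=1 ship[2->3]=1 ship[1->2]=2 ship[0->1]=2 prod=2 -> [4 8 16 1]
First stockout at step 3

3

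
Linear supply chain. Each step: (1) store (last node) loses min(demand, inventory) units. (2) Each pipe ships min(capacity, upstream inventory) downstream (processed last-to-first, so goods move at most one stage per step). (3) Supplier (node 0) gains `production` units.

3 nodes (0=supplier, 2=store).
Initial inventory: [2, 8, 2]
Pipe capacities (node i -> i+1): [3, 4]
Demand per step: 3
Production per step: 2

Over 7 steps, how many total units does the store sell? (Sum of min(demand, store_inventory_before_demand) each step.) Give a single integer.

Step 1: sold=2 (running total=2) -> [2 6 4]
Step 2: sold=3 (running total=5) -> [2 4 5]
Step 3: sold=3 (running total=8) -> [2 2 6]
Step 4: sold=3 (running total=11) -> [2 2 5]
Step 5: sold=3 (running total=14) -> [2 2 4]
Step 6: sold=3 (running total=17) -> [2 2 3]
Step 7: sold=3 (running total=20) -> [2 2 2]

Answer: 20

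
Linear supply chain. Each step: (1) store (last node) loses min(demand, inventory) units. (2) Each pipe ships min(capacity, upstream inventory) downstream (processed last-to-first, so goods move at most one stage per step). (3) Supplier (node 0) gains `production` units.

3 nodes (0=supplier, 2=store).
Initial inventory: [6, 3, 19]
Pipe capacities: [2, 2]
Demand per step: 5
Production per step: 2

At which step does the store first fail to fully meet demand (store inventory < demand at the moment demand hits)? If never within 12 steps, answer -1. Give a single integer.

Step 1: demand=5,sold=5 ship[1->2]=2 ship[0->1]=2 prod=2 -> [6 3 16]
Step 2: demand=5,sold=5 ship[1->2]=2 ship[0->1]=2 prod=2 -> [6 3 13]
Step 3: demand=5,sold=5 ship[1->2]=2 ship[0->1]=2 prod=2 -> [6 3 10]
Step 4: demand=5,sold=5 ship[1->2]=2 ship[0->1]=2 prod=2 -> [6 3 7]
Step 5: demand=5,sold=5 ship[1->2]=2 ship[0->1]=2 prod=2 -> [6 3 4]
Step 6: demand=5,sold=4 ship[1->2]=2 ship[0->1]=2 prod=2 -> [6 3 2]
Step 7: demand=5,sold=2 ship[1->2]=2 ship[0->1]=2 prod=2 -> [6 3 2]
Step 8: demand=5,sold=2 ship[1->2]=2 ship[0->1]=2 prod=2 -> [6 3 2]
Step 9: demand=5,sold=2 ship[1->2]=2 ship[0->1]=2 prod=2 -> [6 3 2]
Step 10: demand=5,sold=2 ship[1->2]=2 ship[0->1]=2 prod=2 -> [6 3 2]
Step 11: demand=5,sold=2 ship[1->2]=2 ship[0->1]=2 prod=2 -> [6 3 2]
Step 12: demand=5,sold=2 ship[1->2]=2 ship[0->1]=2 prod=2 -> [6 3 2]
First stockout at step 6

6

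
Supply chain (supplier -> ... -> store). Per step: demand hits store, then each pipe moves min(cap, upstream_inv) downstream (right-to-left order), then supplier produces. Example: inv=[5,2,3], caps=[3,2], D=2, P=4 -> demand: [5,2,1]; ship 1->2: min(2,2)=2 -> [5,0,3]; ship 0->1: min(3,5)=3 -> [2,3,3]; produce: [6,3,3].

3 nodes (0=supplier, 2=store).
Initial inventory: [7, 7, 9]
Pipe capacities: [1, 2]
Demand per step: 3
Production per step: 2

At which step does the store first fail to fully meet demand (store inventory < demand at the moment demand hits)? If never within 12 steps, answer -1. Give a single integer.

Step 1: demand=3,sold=3 ship[1->2]=2 ship[0->1]=1 prod=2 -> [8 6 8]
Step 2: demand=3,sold=3 ship[1->2]=2 ship[0->1]=1 prod=2 -> [9 5 7]
Step 3: demand=3,sold=3 ship[1->2]=2 ship[0->1]=1 prod=2 -> [10 4 6]
Step 4: demand=3,sold=3 ship[1->2]=2 ship[0->1]=1 prod=2 -> [11 3 5]
Step 5: demand=3,sold=3 ship[1->2]=2 ship[0->1]=1 prod=2 -> [12 2 4]
Step 6: demand=3,sold=3 ship[1->2]=2 ship[0->1]=1 prod=2 -> [13 1 3]
Step 7: demand=3,sold=3 ship[1->2]=1 ship[0->1]=1 prod=2 -> [14 1 1]
Step 8: demand=3,sold=1 ship[1->2]=1 ship[0->1]=1 prod=2 -> [15 1 1]
Step 9: demand=3,sold=1 ship[1->2]=1 ship[0->1]=1 prod=2 -> [16 1 1]
Step 10: demand=3,sold=1 ship[1->2]=1 ship[0->1]=1 prod=2 -> [17 1 1]
Step 11: demand=3,sold=1 ship[1->2]=1 ship[0->1]=1 prod=2 -> [18 1 1]
Step 12: demand=3,sold=1 ship[1->2]=1 ship[0->1]=1 prod=2 -> [19 1 1]
First stockout at step 8

8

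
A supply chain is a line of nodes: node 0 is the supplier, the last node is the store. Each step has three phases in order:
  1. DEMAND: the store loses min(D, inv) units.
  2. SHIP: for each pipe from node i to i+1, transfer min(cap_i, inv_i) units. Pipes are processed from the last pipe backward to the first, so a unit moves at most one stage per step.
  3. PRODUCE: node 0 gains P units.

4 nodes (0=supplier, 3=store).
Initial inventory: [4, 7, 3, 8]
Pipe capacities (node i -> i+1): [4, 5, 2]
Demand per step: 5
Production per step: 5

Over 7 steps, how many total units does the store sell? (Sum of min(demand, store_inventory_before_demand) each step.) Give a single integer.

Step 1: sold=5 (running total=5) -> [5 6 6 5]
Step 2: sold=5 (running total=10) -> [6 5 9 2]
Step 3: sold=2 (running total=12) -> [7 4 12 2]
Step 4: sold=2 (running total=14) -> [8 4 14 2]
Step 5: sold=2 (running total=16) -> [9 4 16 2]
Step 6: sold=2 (running total=18) -> [10 4 18 2]
Step 7: sold=2 (running total=20) -> [11 4 20 2]

Answer: 20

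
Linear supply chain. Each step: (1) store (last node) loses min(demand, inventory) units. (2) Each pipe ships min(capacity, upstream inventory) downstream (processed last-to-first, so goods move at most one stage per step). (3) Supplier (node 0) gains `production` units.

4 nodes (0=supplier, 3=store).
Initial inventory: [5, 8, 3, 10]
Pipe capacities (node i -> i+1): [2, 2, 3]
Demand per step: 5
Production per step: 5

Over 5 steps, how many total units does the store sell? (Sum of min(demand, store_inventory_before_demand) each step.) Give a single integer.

Step 1: sold=5 (running total=5) -> [8 8 2 8]
Step 2: sold=5 (running total=10) -> [11 8 2 5]
Step 3: sold=5 (running total=15) -> [14 8 2 2]
Step 4: sold=2 (running total=17) -> [17 8 2 2]
Step 5: sold=2 (running total=19) -> [20 8 2 2]

Answer: 19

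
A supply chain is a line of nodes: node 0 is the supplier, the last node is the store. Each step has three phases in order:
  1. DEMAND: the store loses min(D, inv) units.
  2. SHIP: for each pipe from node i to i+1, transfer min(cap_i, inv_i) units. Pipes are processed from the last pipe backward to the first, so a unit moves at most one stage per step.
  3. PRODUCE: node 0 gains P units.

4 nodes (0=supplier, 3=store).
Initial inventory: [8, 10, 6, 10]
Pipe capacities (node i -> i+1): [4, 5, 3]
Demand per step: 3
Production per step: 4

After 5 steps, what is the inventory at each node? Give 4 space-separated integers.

Step 1: demand=3,sold=3 ship[2->3]=3 ship[1->2]=5 ship[0->1]=4 prod=4 -> inv=[8 9 8 10]
Step 2: demand=3,sold=3 ship[2->3]=3 ship[1->2]=5 ship[0->1]=4 prod=4 -> inv=[8 8 10 10]
Step 3: demand=3,sold=3 ship[2->3]=3 ship[1->2]=5 ship[0->1]=4 prod=4 -> inv=[8 7 12 10]
Step 4: demand=3,sold=3 ship[2->3]=3 ship[1->2]=5 ship[0->1]=4 prod=4 -> inv=[8 6 14 10]
Step 5: demand=3,sold=3 ship[2->3]=3 ship[1->2]=5 ship[0->1]=4 prod=4 -> inv=[8 5 16 10]

8 5 16 10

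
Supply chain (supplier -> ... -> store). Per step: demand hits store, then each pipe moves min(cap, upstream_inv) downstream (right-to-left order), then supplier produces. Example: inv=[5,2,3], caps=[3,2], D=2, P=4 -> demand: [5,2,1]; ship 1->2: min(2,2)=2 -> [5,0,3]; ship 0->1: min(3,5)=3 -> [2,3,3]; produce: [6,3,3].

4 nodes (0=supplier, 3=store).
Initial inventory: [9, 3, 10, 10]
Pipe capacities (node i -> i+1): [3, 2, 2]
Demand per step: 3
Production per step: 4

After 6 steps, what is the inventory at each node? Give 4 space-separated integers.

Step 1: demand=3,sold=3 ship[2->3]=2 ship[1->2]=2 ship[0->1]=3 prod=4 -> inv=[10 4 10 9]
Step 2: demand=3,sold=3 ship[2->3]=2 ship[1->2]=2 ship[0->1]=3 prod=4 -> inv=[11 5 10 8]
Step 3: demand=3,sold=3 ship[2->3]=2 ship[1->2]=2 ship[0->1]=3 prod=4 -> inv=[12 6 10 7]
Step 4: demand=3,sold=3 ship[2->3]=2 ship[1->2]=2 ship[0->1]=3 prod=4 -> inv=[13 7 10 6]
Step 5: demand=3,sold=3 ship[2->3]=2 ship[1->2]=2 ship[0->1]=3 prod=4 -> inv=[14 8 10 5]
Step 6: demand=3,sold=3 ship[2->3]=2 ship[1->2]=2 ship[0->1]=3 prod=4 -> inv=[15 9 10 4]

15 9 10 4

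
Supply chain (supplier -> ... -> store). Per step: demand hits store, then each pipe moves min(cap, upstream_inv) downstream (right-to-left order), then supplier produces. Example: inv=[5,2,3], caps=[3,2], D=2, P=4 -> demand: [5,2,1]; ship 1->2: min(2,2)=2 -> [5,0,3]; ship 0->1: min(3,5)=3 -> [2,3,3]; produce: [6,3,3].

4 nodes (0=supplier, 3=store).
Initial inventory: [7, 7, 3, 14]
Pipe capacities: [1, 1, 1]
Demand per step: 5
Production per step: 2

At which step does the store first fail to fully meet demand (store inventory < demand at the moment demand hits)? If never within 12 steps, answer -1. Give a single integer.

Step 1: demand=5,sold=5 ship[2->3]=1 ship[1->2]=1 ship[0->1]=1 prod=2 -> [8 7 3 10]
Step 2: demand=5,sold=5 ship[2->3]=1 ship[1->2]=1 ship[0->1]=1 prod=2 -> [9 7 3 6]
Step 3: demand=5,sold=5 ship[2->3]=1 ship[1->2]=1 ship[0->1]=1 prod=2 -> [10 7 3 2]
Step 4: demand=5,sold=2 ship[2->3]=1 ship[1->2]=1 ship[0->1]=1 prod=2 -> [11 7 3 1]
Step 5: demand=5,sold=1 ship[2->3]=1 ship[1->2]=1 ship[0->1]=1 prod=2 -> [12 7 3 1]
Step 6: demand=5,sold=1 ship[2->3]=1 ship[1->2]=1 ship[0->1]=1 prod=2 -> [13 7 3 1]
Step 7: demand=5,sold=1 ship[2->3]=1 ship[1->2]=1 ship[0->1]=1 prod=2 -> [14 7 3 1]
Step 8: demand=5,sold=1 ship[2->3]=1 ship[1->2]=1 ship[0->1]=1 prod=2 -> [15 7 3 1]
Step 9: demand=5,sold=1 ship[2->3]=1 ship[1->2]=1 ship[0->1]=1 prod=2 -> [16 7 3 1]
Step 10: demand=5,sold=1 ship[2->3]=1 ship[1->2]=1 ship[0->1]=1 prod=2 -> [17 7 3 1]
Step 11: demand=5,sold=1 ship[2->3]=1 ship[1->2]=1 ship[0->1]=1 prod=2 -> [18 7 3 1]
Step 12: demand=5,sold=1 ship[2->3]=1 ship[1->2]=1 ship[0->1]=1 prod=2 -> [19 7 3 1]
First stockout at step 4

4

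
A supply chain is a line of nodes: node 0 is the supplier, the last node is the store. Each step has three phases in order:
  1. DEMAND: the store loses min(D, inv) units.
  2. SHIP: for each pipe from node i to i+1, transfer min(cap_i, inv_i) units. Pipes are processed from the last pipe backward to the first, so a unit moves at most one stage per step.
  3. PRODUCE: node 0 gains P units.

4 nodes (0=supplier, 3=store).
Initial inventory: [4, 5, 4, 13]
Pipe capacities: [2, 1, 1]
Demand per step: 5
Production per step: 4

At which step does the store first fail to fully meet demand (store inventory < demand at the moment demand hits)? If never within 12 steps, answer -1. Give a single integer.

Step 1: demand=5,sold=5 ship[2->3]=1 ship[1->2]=1 ship[0->1]=2 prod=4 -> [6 6 4 9]
Step 2: demand=5,sold=5 ship[2->3]=1 ship[1->2]=1 ship[0->1]=2 prod=4 -> [8 7 4 5]
Step 3: demand=5,sold=5 ship[2->3]=1 ship[1->2]=1 ship[0->1]=2 prod=4 -> [10 8 4 1]
Step 4: demand=5,sold=1 ship[2->3]=1 ship[1->2]=1 ship[0->1]=2 prod=4 -> [12 9 4 1]
Step 5: demand=5,sold=1 ship[2->3]=1 ship[1->2]=1 ship[0->1]=2 prod=4 -> [14 10 4 1]
Step 6: demand=5,sold=1 ship[2->3]=1 ship[1->2]=1 ship[0->1]=2 prod=4 -> [16 11 4 1]
Step 7: demand=5,sold=1 ship[2->3]=1 ship[1->2]=1 ship[0->1]=2 prod=4 -> [18 12 4 1]
Step 8: demand=5,sold=1 ship[2->3]=1 ship[1->2]=1 ship[0->1]=2 prod=4 -> [20 13 4 1]
Step 9: demand=5,sold=1 ship[2->3]=1 ship[1->2]=1 ship[0->1]=2 prod=4 -> [22 14 4 1]
Step 10: demand=5,sold=1 ship[2->3]=1 ship[1->2]=1 ship[0->1]=2 prod=4 -> [24 15 4 1]
Step 11: demand=5,sold=1 ship[2->3]=1 ship[1->2]=1 ship[0->1]=2 prod=4 -> [26 16 4 1]
Step 12: demand=5,sold=1 ship[2->3]=1 ship[1->2]=1 ship[0->1]=2 prod=4 -> [28 17 4 1]
First stockout at step 4

4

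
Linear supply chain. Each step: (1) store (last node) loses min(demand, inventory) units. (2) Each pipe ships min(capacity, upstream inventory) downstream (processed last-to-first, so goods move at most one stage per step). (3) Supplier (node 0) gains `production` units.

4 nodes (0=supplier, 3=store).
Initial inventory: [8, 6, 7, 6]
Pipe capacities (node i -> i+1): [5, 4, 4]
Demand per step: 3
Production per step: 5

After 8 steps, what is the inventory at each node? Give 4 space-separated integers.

Step 1: demand=3,sold=3 ship[2->3]=4 ship[1->2]=4 ship[0->1]=5 prod=5 -> inv=[8 7 7 7]
Step 2: demand=3,sold=3 ship[2->3]=4 ship[1->2]=4 ship[0->1]=5 prod=5 -> inv=[8 8 7 8]
Step 3: demand=3,sold=3 ship[2->3]=4 ship[1->2]=4 ship[0->1]=5 prod=5 -> inv=[8 9 7 9]
Step 4: demand=3,sold=3 ship[2->3]=4 ship[1->2]=4 ship[0->1]=5 prod=5 -> inv=[8 10 7 10]
Step 5: demand=3,sold=3 ship[2->3]=4 ship[1->2]=4 ship[0->1]=5 prod=5 -> inv=[8 11 7 11]
Step 6: demand=3,sold=3 ship[2->3]=4 ship[1->2]=4 ship[0->1]=5 prod=5 -> inv=[8 12 7 12]
Step 7: demand=3,sold=3 ship[2->3]=4 ship[1->2]=4 ship[0->1]=5 prod=5 -> inv=[8 13 7 13]
Step 8: demand=3,sold=3 ship[2->3]=4 ship[1->2]=4 ship[0->1]=5 prod=5 -> inv=[8 14 7 14]

8 14 7 14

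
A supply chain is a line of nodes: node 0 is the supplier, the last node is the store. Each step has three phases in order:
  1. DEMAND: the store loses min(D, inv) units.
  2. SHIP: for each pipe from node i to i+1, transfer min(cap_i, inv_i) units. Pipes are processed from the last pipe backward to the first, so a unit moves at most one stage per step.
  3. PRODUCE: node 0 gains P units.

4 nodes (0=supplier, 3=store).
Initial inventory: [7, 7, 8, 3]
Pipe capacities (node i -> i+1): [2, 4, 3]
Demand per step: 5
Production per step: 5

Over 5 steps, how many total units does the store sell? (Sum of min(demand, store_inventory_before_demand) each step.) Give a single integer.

Answer: 15

Derivation:
Step 1: sold=3 (running total=3) -> [10 5 9 3]
Step 2: sold=3 (running total=6) -> [13 3 10 3]
Step 3: sold=3 (running total=9) -> [16 2 10 3]
Step 4: sold=3 (running total=12) -> [19 2 9 3]
Step 5: sold=3 (running total=15) -> [22 2 8 3]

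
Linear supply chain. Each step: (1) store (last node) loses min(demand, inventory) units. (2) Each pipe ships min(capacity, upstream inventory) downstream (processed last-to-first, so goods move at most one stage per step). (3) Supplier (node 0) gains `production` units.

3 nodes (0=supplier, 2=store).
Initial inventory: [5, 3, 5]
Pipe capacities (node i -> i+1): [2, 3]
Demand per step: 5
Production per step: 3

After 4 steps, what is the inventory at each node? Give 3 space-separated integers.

Step 1: demand=5,sold=5 ship[1->2]=3 ship[0->1]=2 prod=3 -> inv=[6 2 3]
Step 2: demand=5,sold=3 ship[1->2]=2 ship[0->1]=2 prod=3 -> inv=[7 2 2]
Step 3: demand=5,sold=2 ship[1->2]=2 ship[0->1]=2 prod=3 -> inv=[8 2 2]
Step 4: demand=5,sold=2 ship[1->2]=2 ship[0->1]=2 prod=3 -> inv=[9 2 2]

9 2 2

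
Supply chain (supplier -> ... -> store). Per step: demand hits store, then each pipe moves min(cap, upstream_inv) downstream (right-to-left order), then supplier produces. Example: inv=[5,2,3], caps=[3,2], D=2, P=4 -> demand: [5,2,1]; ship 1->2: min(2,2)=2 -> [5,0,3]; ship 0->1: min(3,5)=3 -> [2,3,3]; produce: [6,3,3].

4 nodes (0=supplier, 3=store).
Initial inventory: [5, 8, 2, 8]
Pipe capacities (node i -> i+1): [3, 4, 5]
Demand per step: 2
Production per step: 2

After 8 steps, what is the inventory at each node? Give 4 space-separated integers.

Step 1: demand=2,sold=2 ship[2->3]=2 ship[1->2]=4 ship[0->1]=3 prod=2 -> inv=[4 7 4 8]
Step 2: demand=2,sold=2 ship[2->3]=4 ship[1->2]=4 ship[0->1]=3 prod=2 -> inv=[3 6 4 10]
Step 3: demand=2,sold=2 ship[2->3]=4 ship[1->2]=4 ship[0->1]=3 prod=2 -> inv=[2 5 4 12]
Step 4: demand=2,sold=2 ship[2->3]=4 ship[1->2]=4 ship[0->1]=2 prod=2 -> inv=[2 3 4 14]
Step 5: demand=2,sold=2 ship[2->3]=4 ship[1->2]=3 ship[0->1]=2 prod=2 -> inv=[2 2 3 16]
Step 6: demand=2,sold=2 ship[2->3]=3 ship[1->2]=2 ship[0->1]=2 prod=2 -> inv=[2 2 2 17]
Step 7: demand=2,sold=2 ship[2->3]=2 ship[1->2]=2 ship[0->1]=2 prod=2 -> inv=[2 2 2 17]
Step 8: demand=2,sold=2 ship[2->3]=2 ship[1->2]=2 ship[0->1]=2 prod=2 -> inv=[2 2 2 17]

2 2 2 17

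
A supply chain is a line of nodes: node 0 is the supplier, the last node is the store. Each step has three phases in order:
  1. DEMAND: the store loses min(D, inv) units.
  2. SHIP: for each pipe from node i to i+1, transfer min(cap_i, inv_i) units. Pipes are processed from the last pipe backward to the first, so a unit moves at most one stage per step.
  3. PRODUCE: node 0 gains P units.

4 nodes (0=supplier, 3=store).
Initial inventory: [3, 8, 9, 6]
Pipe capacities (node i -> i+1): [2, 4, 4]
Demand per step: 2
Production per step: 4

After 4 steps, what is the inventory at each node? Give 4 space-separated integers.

Step 1: demand=2,sold=2 ship[2->3]=4 ship[1->2]=4 ship[0->1]=2 prod=4 -> inv=[5 6 9 8]
Step 2: demand=2,sold=2 ship[2->3]=4 ship[1->2]=4 ship[0->1]=2 prod=4 -> inv=[7 4 9 10]
Step 3: demand=2,sold=2 ship[2->3]=4 ship[1->2]=4 ship[0->1]=2 prod=4 -> inv=[9 2 9 12]
Step 4: demand=2,sold=2 ship[2->3]=4 ship[1->2]=2 ship[0->1]=2 prod=4 -> inv=[11 2 7 14]

11 2 7 14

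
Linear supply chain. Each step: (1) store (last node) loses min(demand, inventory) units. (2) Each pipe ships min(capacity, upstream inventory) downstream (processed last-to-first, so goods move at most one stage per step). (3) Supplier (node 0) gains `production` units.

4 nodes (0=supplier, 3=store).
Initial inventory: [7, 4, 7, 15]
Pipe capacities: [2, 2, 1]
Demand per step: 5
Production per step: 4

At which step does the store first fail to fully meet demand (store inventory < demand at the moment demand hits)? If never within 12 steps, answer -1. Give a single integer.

Step 1: demand=5,sold=5 ship[2->3]=1 ship[1->2]=2 ship[0->1]=2 prod=4 -> [9 4 8 11]
Step 2: demand=5,sold=5 ship[2->3]=1 ship[1->2]=2 ship[0->1]=2 prod=4 -> [11 4 9 7]
Step 3: demand=5,sold=5 ship[2->3]=1 ship[1->2]=2 ship[0->1]=2 prod=4 -> [13 4 10 3]
Step 4: demand=5,sold=3 ship[2->3]=1 ship[1->2]=2 ship[0->1]=2 prod=4 -> [15 4 11 1]
Step 5: demand=5,sold=1 ship[2->3]=1 ship[1->2]=2 ship[0->1]=2 prod=4 -> [17 4 12 1]
Step 6: demand=5,sold=1 ship[2->3]=1 ship[1->2]=2 ship[0->1]=2 prod=4 -> [19 4 13 1]
Step 7: demand=5,sold=1 ship[2->3]=1 ship[1->2]=2 ship[0->1]=2 prod=4 -> [21 4 14 1]
Step 8: demand=5,sold=1 ship[2->3]=1 ship[1->2]=2 ship[0->1]=2 prod=4 -> [23 4 15 1]
Step 9: demand=5,sold=1 ship[2->3]=1 ship[1->2]=2 ship[0->1]=2 prod=4 -> [25 4 16 1]
Step 10: demand=5,sold=1 ship[2->3]=1 ship[1->2]=2 ship[0->1]=2 prod=4 -> [27 4 17 1]
Step 11: demand=5,sold=1 ship[2->3]=1 ship[1->2]=2 ship[0->1]=2 prod=4 -> [29 4 18 1]
Step 12: demand=5,sold=1 ship[2->3]=1 ship[1->2]=2 ship[0->1]=2 prod=4 -> [31 4 19 1]
First stockout at step 4

4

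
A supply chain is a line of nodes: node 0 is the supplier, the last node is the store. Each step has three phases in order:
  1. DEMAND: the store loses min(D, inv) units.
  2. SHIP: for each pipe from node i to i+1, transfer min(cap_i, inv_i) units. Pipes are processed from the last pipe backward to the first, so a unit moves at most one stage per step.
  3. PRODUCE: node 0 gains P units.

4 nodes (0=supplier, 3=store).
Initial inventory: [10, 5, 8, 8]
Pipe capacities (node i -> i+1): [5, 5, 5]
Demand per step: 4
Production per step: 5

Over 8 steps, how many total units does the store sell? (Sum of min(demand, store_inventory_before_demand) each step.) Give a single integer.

Answer: 32

Derivation:
Step 1: sold=4 (running total=4) -> [10 5 8 9]
Step 2: sold=4 (running total=8) -> [10 5 8 10]
Step 3: sold=4 (running total=12) -> [10 5 8 11]
Step 4: sold=4 (running total=16) -> [10 5 8 12]
Step 5: sold=4 (running total=20) -> [10 5 8 13]
Step 6: sold=4 (running total=24) -> [10 5 8 14]
Step 7: sold=4 (running total=28) -> [10 5 8 15]
Step 8: sold=4 (running total=32) -> [10 5 8 16]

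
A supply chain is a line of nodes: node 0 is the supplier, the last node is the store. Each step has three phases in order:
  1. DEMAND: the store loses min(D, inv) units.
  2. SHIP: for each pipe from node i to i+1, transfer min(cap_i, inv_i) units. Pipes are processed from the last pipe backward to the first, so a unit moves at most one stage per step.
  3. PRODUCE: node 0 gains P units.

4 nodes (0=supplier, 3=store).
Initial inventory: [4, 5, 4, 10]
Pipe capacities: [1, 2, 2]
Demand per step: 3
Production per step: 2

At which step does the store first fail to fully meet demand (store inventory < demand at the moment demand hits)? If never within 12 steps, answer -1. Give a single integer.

Step 1: demand=3,sold=3 ship[2->3]=2 ship[1->2]=2 ship[0->1]=1 prod=2 -> [5 4 4 9]
Step 2: demand=3,sold=3 ship[2->3]=2 ship[1->2]=2 ship[0->1]=1 prod=2 -> [6 3 4 8]
Step 3: demand=3,sold=3 ship[2->3]=2 ship[1->2]=2 ship[0->1]=1 prod=2 -> [7 2 4 7]
Step 4: demand=3,sold=3 ship[2->3]=2 ship[1->2]=2 ship[0->1]=1 prod=2 -> [8 1 4 6]
Step 5: demand=3,sold=3 ship[2->3]=2 ship[1->2]=1 ship[0->1]=1 prod=2 -> [9 1 3 5]
Step 6: demand=3,sold=3 ship[2->3]=2 ship[1->2]=1 ship[0->1]=1 prod=2 -> [10 1 2 4]
Step 7: demand=3,sold=3 ship[2->3]=2 ship[1->2]=1 ship[0->1]=1 prod=2 -> [11 1 1 3]
Step 8: demand=3,sold=3 ship[2->3]=1 ship[1->2]=1 ship[0->1]=1 prod=2 -> [12 1 1 1]
Step 9: demand=3,sold=1 ship[2->3]=1 ship[1->2]=1 ship[0->1]=1 prod=2 -> [13 1 1 1]
Step 10: demand=3,sold=1 ship[2->3]=1 ship[1->2]=1 ship[0->1]=1 prod=2 -> [14 1 1 1]
Step 11: demand=3,sold=1 ship[2->3]=1 ship[1->2]=1 ship[0->1]=1 prod=2 -> [15 1 1 1]
Step 12: demand=3,sold=1 ship[2->3]=1 ship[1->2]=1 ship[0->1]=1 prod=2 -> [16 1 1 1]
First stockout at step 9

9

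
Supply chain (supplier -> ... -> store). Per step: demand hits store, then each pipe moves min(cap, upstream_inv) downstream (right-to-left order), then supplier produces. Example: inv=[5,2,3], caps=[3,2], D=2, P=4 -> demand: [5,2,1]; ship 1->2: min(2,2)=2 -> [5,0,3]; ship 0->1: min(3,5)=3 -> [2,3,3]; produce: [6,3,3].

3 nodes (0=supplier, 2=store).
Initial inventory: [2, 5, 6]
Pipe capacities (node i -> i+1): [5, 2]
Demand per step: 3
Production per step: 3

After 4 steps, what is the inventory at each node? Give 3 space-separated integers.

Step 1: demand=3,sold=3 ship[1->2]=2 ship[0->1]=2 prod=3 -> inv=[3 5 5]
Step 2: demand=3,sold=3 ship[1->2]=2 ship[0->1]=3 prod=3 -> inv=[3 6 4]
Step 3: demand=3,sold=3 ship[1->2]=2 ship[0->1]=3 prod=3 -> inv=[3 7 3]
Step 4: demand=3,sold=3 ship[1->2]=2 ship[0->1]=3 prod=3 -> inv=[3 8 2]

3 8 2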